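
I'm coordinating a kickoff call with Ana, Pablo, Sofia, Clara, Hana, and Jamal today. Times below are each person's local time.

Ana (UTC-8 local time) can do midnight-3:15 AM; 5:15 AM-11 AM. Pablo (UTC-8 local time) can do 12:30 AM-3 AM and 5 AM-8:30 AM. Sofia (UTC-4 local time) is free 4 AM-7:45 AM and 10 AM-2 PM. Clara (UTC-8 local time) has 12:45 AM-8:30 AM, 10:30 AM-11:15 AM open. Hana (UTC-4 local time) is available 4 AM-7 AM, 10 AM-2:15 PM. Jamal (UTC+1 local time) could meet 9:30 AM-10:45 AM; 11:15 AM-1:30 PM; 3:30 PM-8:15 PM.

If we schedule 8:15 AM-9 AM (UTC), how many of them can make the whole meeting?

3

Ana in UTC: 08:00-11:15, 13:15-19:00 (add 8h to convert from UTC-8).
Pablo in UTC: 08:30-11:00, 13:00-16:30 (add 8h to convert from UTC-8).
Sofia in UTC: 08:00-11:45, 14:00-18:00 (add 4h to convert from UTC-4).
Clara in UTC: 08:45-16:30, 18:30-19:15 (add 8h to convert from UTC-8).
Hana in UTC: 08:00-11:00, 14:00-18:15 (add 4h to convert from UTC-4).
Jamal in UTC: 08:30-09:45, 10:15-12:30, 14:30-19:15 (subtract 1h to convert from UTC+1).
Ana, Sofia, and Hana can make the full 08:15-09:00 slot — that's 3.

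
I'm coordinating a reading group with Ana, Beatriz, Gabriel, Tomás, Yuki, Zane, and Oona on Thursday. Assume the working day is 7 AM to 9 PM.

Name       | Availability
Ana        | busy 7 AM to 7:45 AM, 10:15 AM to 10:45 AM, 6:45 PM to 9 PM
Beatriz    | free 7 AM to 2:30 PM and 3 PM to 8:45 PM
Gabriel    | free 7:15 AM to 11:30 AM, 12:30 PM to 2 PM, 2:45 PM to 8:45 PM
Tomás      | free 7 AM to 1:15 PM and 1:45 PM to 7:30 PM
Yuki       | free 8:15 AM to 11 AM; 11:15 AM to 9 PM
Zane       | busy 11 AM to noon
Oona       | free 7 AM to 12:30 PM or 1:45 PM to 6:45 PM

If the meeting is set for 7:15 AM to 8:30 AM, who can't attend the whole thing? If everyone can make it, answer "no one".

Ana, Yuki

Ana free: 07:45-10:15, 10:45-18:45 (invert busy blocks within the working day).
Beatriz free: 07:00-14:30, 15:00-20:45.
Gabriel free: 07:15-11:30, 12:30-14:00, 14:45-20:45.
Tomás free: 07:00-13:15, 13:45-19:30.
Yuki free: 08:15-11:00, 11:15-21:00.
Zane free: 07:00-11:00, 12:00-21:00 (invert busy blocks within the working day).
Oona free: 07:00-12:30, 13:45-18:45.
Ana: not fully free for 07:15-08:30. Beatriz: free for 07:15-08:30. Gabriel: free for 07:15-08:30. Tomás: free for 07:15-08:30. Yuki: not fully free for 07:15-08:30. Zane: free for 07:15-08:30. Oona: free for 07:15-08:30.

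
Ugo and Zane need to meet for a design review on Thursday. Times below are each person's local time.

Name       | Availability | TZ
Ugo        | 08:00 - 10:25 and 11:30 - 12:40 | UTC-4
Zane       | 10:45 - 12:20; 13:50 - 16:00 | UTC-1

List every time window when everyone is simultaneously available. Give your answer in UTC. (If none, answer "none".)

Ugo in UTC: 12:00-14:25, 15:30-16:40 (add 4h to convert from UTC-4).
Zane in UTC: 11:45-13:20, 14:50-17:00 (add 1h to convert from UTC-1).
Ugo ∩ Zane: 12:00-13:20, 15:30-16:40.
So the common availability across everyone is 12:00-13:20, 15:30-16:40.

12:00-13:20, 15:30-16:40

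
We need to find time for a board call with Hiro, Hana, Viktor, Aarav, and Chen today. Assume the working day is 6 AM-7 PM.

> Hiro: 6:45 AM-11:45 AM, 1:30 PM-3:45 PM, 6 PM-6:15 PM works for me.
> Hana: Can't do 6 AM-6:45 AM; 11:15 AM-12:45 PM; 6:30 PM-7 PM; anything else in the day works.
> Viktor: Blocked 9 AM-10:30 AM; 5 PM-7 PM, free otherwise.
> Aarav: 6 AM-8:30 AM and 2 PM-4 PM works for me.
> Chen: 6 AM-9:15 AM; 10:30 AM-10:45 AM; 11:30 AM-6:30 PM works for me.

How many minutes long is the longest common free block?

Hiro free: 06:45-11:45, 13:30-15:45, 18:00-18:15.
Hana free: 06:45-11:15, 12:45-18:30 (invert busy blocks within the working day).
Viktor free: 06:00-09:00, 10:30-17:00 (invert busy blocks within the working day).
Aarav free: 06:00-08:30, 14:00-16:00.
Chen free: 06:00-09:15, 10:30-10:45, 11:30-18:30.
Hiro ∩ Hana: 06:45-11:15, 13:30-15:45, 18:00-18:15.
Hiro ∩ Hana ∩ Viktor: 06:45-09:00, 10:30-11:15, 13:30-15:45.
Hiro ∩ Hana ∩ Viktor ∩ Aarav: 06:45-08:30, 14:00-15:45.
Hiro ∩ Hana ∩ Viktor ∩ Aarav ∩ Chen: 06:45-08:30, 14:00-15:45.
So the common availability across everyone is 06:45-08:30, 14:00-15:45.
The longest is 06:45-08:30 at 105 minutes.

105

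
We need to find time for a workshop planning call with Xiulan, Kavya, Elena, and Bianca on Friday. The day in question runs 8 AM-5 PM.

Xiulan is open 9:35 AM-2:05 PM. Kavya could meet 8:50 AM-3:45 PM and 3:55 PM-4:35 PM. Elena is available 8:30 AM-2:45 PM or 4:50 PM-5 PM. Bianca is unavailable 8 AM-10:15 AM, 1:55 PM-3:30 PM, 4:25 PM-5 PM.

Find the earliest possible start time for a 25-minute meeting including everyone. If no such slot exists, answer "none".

10:15

Xiulan free: 09:35-14:05.
Kavya free: 08:50-15:45, 15:55-16:35.
Elena free: 08:30-14:45, 16:50-17:00.
Bianca free: 10:15-13:55, 15:30-16:25 (invert busy blocks within the working day).
Xiulan ∩ Kavya: 09:35-14:05.
Xiulan ∩ Kavya ∩ Elena: 09:35-14:05.
Xiulan ∩ Kavya ∩ Elena ∩ Bianca: 10:15-13:55.
The first common window of at least 25 minutes is 10:15-13:55, so the earliest start is 10:15.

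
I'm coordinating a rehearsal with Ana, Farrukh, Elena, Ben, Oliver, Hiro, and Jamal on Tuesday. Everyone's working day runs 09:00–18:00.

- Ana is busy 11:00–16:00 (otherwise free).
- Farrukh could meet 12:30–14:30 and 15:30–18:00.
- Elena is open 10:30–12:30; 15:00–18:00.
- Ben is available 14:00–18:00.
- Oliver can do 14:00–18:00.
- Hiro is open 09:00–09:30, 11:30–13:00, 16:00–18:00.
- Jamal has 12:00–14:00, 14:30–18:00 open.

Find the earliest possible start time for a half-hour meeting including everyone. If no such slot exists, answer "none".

Ana free: 09:00-11:00, 16:00-18:00 (invert busy blocks within the working day).
Farrukh free: 12:30-14:30, 15:30-18:00.
Elena free: 10:30-12:30, 15:00-18:00.
Ben free: 14:00-18:00.
Oliver free: 14:00-18:00.
Hiro free: 09:00-09:30, 11:30-13:00, 16:00-18:00.
Jamal free: 12:00-14:00, 14:30-18:00.
Ana ∩ Farrukh: 16:00-18:00.
Ana ∩ Farrukh ∩ Elena: 16:00-18:00.
Ana ∩ Farrukh ∩ Elena ∩ Ben: 16:00-18:00.
Ana ∩ Farrukh ∩ Elena ∩ Ben ∩ Oliver: 16:00-18:00.
Ana ∩ Farrukh ∩ Elena ∩ Ben ∩ Oliver ∩ Hiro: 16:00-18:00.
Ana ∩ Farrukh ∩ Elena ∩ Ben ∩ Oliver ∩ Hiro ∩ Jamal: 16:00-18:00.
Those are the intersection windows.
The first common window of at least 30 minutes is 16:00-18:00, so the earliest start is 16:00.

16:00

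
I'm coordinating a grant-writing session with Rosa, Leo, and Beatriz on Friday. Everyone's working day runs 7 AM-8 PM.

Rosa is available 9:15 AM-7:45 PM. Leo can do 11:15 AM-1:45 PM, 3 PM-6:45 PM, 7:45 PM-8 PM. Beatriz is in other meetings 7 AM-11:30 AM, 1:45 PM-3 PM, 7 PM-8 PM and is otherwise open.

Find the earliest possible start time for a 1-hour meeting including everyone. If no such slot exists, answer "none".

11:30

Rosa free: 09:15-19:45.
Leo free: 11:15-13:45, 15:00-18:45, 19:45-20:00.
Beatriz free: 11:30-13:45, 15:00-19:00 (invert busy blocks within the working day).
Rosa ∩ Leo: 11:15-13:45, 15:00-18:45.
Rosa ∩ Leo ∩ Beatriz: 11:30-13:45, 15:00-18:45.
The first common window of at least 60 minutes is 11:30-13:45, so the earliest start is 11:30.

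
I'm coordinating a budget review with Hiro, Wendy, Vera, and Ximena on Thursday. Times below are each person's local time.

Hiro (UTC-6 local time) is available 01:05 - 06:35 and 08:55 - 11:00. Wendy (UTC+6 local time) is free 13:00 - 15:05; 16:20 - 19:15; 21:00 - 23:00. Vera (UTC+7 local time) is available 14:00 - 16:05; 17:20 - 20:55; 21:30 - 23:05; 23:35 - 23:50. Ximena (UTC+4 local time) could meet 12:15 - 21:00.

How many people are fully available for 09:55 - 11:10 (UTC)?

Hiro in UTC: 07:05-12:35, 14:55-17:00 (add 6h to convert from UTC-6).
Wendy in UTC: 07:00-09:05, 10:20-13:15, 15:00-17:00 (subtract 6h to convert from UTC+6).
Vera in UTC: 07:00-09:05, 10:20-13:55, 14:30-16:05, 16:35-16:50 (subtract 7h to convert from UTC+7).
Ximena in UTC: 08:15-17:00 (subtract 4h to convert from UTC+4).
Hiro and Ximena can make the full 09:55-11:10 slot — that's 2.

2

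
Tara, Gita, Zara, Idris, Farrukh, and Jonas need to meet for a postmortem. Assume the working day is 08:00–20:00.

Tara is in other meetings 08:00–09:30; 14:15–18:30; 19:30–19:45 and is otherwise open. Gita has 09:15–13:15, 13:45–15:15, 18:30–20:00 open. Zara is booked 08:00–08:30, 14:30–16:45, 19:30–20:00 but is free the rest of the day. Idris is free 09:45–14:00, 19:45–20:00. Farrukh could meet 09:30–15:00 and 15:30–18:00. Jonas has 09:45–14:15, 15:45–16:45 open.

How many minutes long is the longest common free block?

Tara free: 09:30-14:15, 18:30-19:30, 19:45-20:00 (invert busy blocks within the working day).
Gita free: 09:15-13:15, 13:45-15:15, 18:30-20:00.
Zara free: 08:30-14:30, 16:45-19:30 (invert busy blocks within the working day).
Idris free: 09:45-14:00, 19:45-20:00.
Farrukh free: 09:30-15:00, 15:30-18:00.
Jonas free: 09:45-14:15, 15:45-16:45.
Tara ∩ Gita: 09:30-13:15, 13:45-14:15, 18:30-19:30, 19:45-20:00.
Tara ∩ Gita ∩ Zara: 09:30-13:15, 13:45-14:15, 18:30-19:30.
Tara ∩ Gita ∩ Zara ∩ Idris: 09:45-13:15, 13:45-14:00.
Tara ∩ Gita ∩ Zara ∩ Idris ∩ Farrukh: 09:45-13:15, 13:45-14:00.
Tara ∩ Gita ∩ Zara ∩ Idris ∩ Farrukh ∩ Jonas: 09:45-13:15, 13:45-14:00.
The longest is 09:45-13:15 at 210 minutes.

210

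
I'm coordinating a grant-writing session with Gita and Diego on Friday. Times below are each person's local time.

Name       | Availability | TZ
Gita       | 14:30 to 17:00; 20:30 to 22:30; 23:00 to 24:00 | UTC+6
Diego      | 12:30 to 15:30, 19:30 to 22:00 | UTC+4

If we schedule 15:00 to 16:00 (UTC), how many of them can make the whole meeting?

Gita in UTC: 08:30-11:00, 14:30-16:30, 17:00-18:00 (subtract 6h to convert from UTC+6).
Diego in UTC: 08:30-11:30, 15:30-18:00 (subtract 4h to convert from UTC+4).
Gita can make the full 15:00-16:00 slot — that's 1.

1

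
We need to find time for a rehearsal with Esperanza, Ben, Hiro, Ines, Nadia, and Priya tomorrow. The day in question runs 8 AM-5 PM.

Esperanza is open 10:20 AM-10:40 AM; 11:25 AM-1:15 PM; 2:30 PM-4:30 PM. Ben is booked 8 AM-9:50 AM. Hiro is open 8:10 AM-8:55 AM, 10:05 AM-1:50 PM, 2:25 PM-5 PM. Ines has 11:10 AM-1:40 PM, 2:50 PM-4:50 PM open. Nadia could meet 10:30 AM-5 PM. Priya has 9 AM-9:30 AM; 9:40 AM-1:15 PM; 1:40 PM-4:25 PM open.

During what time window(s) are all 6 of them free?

11:25-13:15, 14:50-16:25

Esperanza free: 10:20-10:40, 11:25-13:15, 14:30-16:30.
Ben free: 09:50-17:00 (invert busy blocks within the working day).
Hiro free: 08:10-08:55, 10:05-13:50, 14:25-17:00.
Ines free: 11:10-13:40, 14:50-16:50.
Nadia free: 10:30-17:00.
Priya free: 09:00-09:30, 09:40-13:15, 13:40-16:25.
Esperanza ∩ Ben: 10:20-10:40, 11:25-13:15, 14:30-16:30.
Esperanza ∩ Ben ∩ Hiro: 10:20-10:40, 11:25-13:15, 14:30-16:30.
Esperanza ∩ Ben ∩ Hiro ∩ Ines: 11:25-13:15, 14:50-16:30.
Esperanza ∩ Ben ∩ Hiro ∩ Ines ∩ Nadia: 11:25-13:15, 14:50-16:30.
Esperanza ∩ Ben ∩ Hiro ∩ Ines ∩ Nadia ∩ Priya: 11:25-13:15, 14:50-16:25.
Those are the intersection windows.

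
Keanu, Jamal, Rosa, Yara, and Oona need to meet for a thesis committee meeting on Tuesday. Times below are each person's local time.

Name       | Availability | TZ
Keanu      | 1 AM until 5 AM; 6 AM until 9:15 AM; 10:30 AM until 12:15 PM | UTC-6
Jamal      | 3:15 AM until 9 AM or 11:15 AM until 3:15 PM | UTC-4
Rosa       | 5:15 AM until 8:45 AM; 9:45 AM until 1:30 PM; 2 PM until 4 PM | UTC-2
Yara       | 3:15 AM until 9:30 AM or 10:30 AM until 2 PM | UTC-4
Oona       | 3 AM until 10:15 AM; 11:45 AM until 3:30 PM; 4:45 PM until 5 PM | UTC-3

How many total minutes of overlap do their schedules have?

Keanu in UTC: 07:00-11:00, 12:00-15:15, 16:30-18:15 (add 6h to convert from UTC-6).
Jamal in UTC: 07:15-13:00, 15:15-19:15 (add 4h to convert from UTC-4).
Rosa in UTC: 07:15-10:45, 11:45-15:30, 16:00-18:00 (add 2h to convert from UTC-2).
Yara in UTC: 07:15-13:30, 14:30-18:00 (add 4h to convert from UTC-4).
Oona in UTC: 06:00-13:15, 14:45-18:30, 19:45-20:00 (add 3h to convert from UTC-3).
Keanu ∩ Jamal: 07:15-11:00, 12:00-13:00, 16:30-18:15.
Keanu ∩ Jamal ∩ Rosa: 07:15-10:45, 12:00-13:00, 16:30-18:00.
Keanu ∩ Jamal ∩ Rosa ∩ Yara: 07:15-10:45, 12:00-13:00, 16:30-18:00.
Keanu ∩ Jamal ∩ Rosa ∩ Yara ∩ Oona: 07:15-10:45, 12:00-13:00, 16:30-18:00.
So the common availability across everyone is 07:15-10:45, 12:00-13:00, 16:30-18:00.
Summing the common windows: 210 + 60 + 90 = 360 minutes.

360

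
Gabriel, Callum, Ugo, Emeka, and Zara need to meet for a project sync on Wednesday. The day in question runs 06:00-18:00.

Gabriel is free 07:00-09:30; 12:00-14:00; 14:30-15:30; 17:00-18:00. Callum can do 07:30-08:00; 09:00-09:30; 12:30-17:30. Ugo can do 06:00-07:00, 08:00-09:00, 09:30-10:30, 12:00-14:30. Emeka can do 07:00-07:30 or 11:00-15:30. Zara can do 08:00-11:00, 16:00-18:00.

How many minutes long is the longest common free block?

0

Gabriel ∩ Callum: 07:30-08:00, 09:00-09:30, 12:30-14:00, 14:30-15:30, 17:00-17:30.
Gabriel ∩ Callum ∩ Ugo: 12:30-14:00.
Gabriel ∩ Callum ∩ Ugo ∩ Emeka: 12:30-14:00.
Gabriel ∩ Callum ∩ Ugo ∩ Emeka ∩ Zara: ∅.
There is no time when everyone is free.
No common window exists, so the longest block is 0 minutes.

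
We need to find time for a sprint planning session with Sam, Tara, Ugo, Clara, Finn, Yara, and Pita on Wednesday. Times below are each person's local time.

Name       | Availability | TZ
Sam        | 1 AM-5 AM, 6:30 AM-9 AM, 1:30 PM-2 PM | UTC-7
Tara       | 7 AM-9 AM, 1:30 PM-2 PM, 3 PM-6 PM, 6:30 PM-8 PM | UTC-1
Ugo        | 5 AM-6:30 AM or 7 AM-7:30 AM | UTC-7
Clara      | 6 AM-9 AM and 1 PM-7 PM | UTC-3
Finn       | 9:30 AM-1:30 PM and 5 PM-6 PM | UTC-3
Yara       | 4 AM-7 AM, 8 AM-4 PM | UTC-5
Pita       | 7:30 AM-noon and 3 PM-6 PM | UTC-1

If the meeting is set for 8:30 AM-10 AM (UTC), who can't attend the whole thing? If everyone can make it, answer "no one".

Clara, Finn, Ugo, Yara

Sam in UTC: 08:00-12:00, 13:30-16:00, 20:30-21:00 (add 7h to convert from UTC-7).
Tara in UTC: 08:00-10:00, 14:30-15:00, 16:00-19:00, 19:30-21:00 (add 1h to convert from UTC-1).
Ugo in UTC: 12:00-13:30, 14:00-14:30 (add 7h to convert from UTC-7).
Clara in UTC: 09:00-12:00, 16:00-22:00 (add 3h to convert from UTC-3).
Finn in UTC: 12:30-16:30, 20:00-21:00 (add 3h to convert from UTC-3).
Yara in UTC: 09:00-12:00, 13:00-21:00 (add 5h to convert from UTC-5).
Pita in UTC: 08:30-13:00, 16:00-19:00 (add 1h to convert from UTC-1).
Sam: free for 08:30-10:00. Tara: free for 08:30-10:00. Ugo: not fully free for 08:30-10:00. Clara: not fully free for 08:30-10:00. Finn: not fully free for 08:30-10:00. Yara: not fully free for 08:30-10:00. Pita: free for 08:30-10:00.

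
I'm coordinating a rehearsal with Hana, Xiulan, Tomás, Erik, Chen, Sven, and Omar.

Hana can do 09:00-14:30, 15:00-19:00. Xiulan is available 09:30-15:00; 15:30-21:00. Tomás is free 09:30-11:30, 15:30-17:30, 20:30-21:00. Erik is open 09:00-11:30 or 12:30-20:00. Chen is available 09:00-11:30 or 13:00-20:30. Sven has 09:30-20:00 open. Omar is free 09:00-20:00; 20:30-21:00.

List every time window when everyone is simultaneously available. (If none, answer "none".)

09:30-11:30, 15:30-17:30

Hana ∩ Xiulan: 09:30-14:30, 15:30-19:00.
Hana ∩ Xiulan ∩ Tomás: 09:30-11:30, 15:30-17:30.
Hana ∩ Xiulan ∩ Tomás ∩ Erik: 09:30-11:30, 15:30-17:30.
Hana ∩ Xiulan ∩ Tomás ∩ Erik ∩ Chen: 09:30-11:30, 15:30-17:30.
Hana ∩ Xiulan ∩ Tomás ∩ Erik ∩ Chen ∩ Sven: 09:30-11:30, 15:30-17:30.
Hana ∩ Xiulan ∩ Tomás ∩ Erik ∩ Chen ∩ Sven ∩ Omar: 09:30-11:30, 15:30-17:30.
Those are the intersection windows.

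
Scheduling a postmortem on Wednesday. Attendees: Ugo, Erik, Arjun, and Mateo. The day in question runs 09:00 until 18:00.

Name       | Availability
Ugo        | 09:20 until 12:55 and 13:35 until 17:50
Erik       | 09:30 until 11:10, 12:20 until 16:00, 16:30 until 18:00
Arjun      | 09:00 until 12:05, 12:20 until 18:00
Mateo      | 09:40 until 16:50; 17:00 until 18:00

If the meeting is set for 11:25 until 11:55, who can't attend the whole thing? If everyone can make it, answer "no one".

Erik

Ugo: free for 11:25-11:55. Erik: not fully free for 11:25-11:55. Arjun: free for 11:25-11:55. Mateo: free for 11:25-11:55.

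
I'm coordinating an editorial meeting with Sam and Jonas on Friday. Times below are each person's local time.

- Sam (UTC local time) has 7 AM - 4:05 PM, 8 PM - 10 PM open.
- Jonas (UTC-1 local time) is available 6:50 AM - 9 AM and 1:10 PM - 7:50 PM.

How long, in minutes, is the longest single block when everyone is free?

Sam in UTC: 07:00-16:05, 20:00-22:00.
Jonas in UTC: 07:50-10:00, 14:10-20:50 (add 1h to convert from UTC-1).
Sam ∩ Jonas: 07:50-10:00, 14:10-16:05, 20:00-20:50.
The longest is 07:50-10:00 at 130 minutes.

130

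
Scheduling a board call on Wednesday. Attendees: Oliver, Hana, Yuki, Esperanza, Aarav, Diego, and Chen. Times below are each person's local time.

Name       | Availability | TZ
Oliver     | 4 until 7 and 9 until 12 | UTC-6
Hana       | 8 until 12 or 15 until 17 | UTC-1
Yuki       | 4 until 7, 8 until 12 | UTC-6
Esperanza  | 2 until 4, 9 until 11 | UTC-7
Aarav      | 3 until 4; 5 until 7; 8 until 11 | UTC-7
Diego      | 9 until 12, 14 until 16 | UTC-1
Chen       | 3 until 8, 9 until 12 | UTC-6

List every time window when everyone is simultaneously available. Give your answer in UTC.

Oliver in UTC: 10:00-13:00, 15:00-18:00 (add 6h to convert from UTC-6).
Hana in UTC: 09:00-13:00, 16:00-18:00 (add 1h to convert from UTC-1).
Yuki in UTC: 10:00-13:00, 14:00-18:00 (add 6h to convert from UTC-6).
Esperanza in UTC: 09:00-11:00, 16:00-18:00 (add 7h to convert from UTC-7).
Aarav in UTC: 10:00-11:00, 12:00-14:00, 15:00-18:00 (add 7h to convert from UTC-7).
Diego in UTC: 10:00-13:00, 15:00-17:00 (add 1h to convert from UTC-1).
Chen in UTC: 09:00-14:00, 15:00-18:00 (add 6h to convert from UTC-6).
Oliver ∩ Hana: 10:00-13:00, 16:00-18:00.
Oliver ∩ Hana ∩ Yuki: 10:00-13:00, 16:00-18:00.
Oliver ∩ Hana ∩ Yuki ∩ Esperanza: 10:00-11:00, 16:00-18:00.
Oliver ∩ Hana ∩ Yuki ∩ Esperanza ∩ Aarav: 10:00-11:00, 16:00-18:00.
Oliver ∩ Hana ∩ Yuki ∩ Esperanza ∩ Aarav ∩ Diego: 10:00-11:00, 16:00-17:00.
Oliver ∩ Hana ∩ Yuki ∩ Esperanza ∩ Aarav ∩ Diego ∩ Chen: 10:00-11:00, 16:00-17:00.

10:00-11:00, 16:00-17:00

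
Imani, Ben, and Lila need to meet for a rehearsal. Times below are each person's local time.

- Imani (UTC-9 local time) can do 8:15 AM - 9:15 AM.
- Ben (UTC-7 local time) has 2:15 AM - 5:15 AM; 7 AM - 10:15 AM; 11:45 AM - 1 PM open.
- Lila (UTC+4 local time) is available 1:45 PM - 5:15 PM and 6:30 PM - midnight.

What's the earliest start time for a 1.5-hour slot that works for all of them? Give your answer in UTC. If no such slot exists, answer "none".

Imani in UTC: 17:15-18:15 (add 9h to convert from UTC-9).
Ben in UTC: 09:15-12:15, 14:00-17:15, 18:45-20:00 (add 7h to convert from UTC-7).
Lila in UTC: 09:45-13:15, 14:30-20:00 (subtract 4h to convert from UTC+4).
Imani ∩ Ben: ∅.
Imani ∩ Ben ∩ Lila: ∅.
There is no time when everyone is free.
No common window is at least 90 minutes long.

none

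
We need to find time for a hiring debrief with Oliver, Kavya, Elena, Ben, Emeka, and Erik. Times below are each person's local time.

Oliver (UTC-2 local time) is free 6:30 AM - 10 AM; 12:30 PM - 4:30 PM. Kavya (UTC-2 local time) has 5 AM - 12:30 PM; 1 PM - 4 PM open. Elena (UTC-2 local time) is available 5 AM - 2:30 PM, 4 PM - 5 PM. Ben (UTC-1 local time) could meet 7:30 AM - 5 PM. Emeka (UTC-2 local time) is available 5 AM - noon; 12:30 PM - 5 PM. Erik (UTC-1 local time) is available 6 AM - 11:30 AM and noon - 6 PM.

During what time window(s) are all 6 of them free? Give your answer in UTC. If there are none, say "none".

Oliver in UTC: 08:30-12:00, 14:30-18:30 (add 2h to convert from UTC-2).
Kavya in UTC: 07:00-14:30, 15:00-18:00 (add 2h to convert from UTC-2).
Elena in UTC: 07:00-16:30, 18:00-19:00 (add 2h to convert from UTC-2).
Ben in UTC: 08:30-18:00 (add 1h to convert from UTC-1).
Emeka in UTC: 07:00-14:00, 14:30-19:00 (add 2h to convert from UTC-2).
Erik in UTC: 07:00-12:30, 13:00-19:00 (add 1h to convert from UTC-1).
Oliver ∩ Kavya: 08:30-12:00, 15:00-18:00.
Oliver ∩ Kavya ∩ Elena: 08:30-12:00, 15:00-16:30.
Oliver ∩ Kavya ∩ Elena ∩ Ben: 08:30-12:00, 15:00-16:30.
Oliver ∩ Kavya ∩ Elena ∩ Ben ∩ Emeka: 08:30-12:00, 15:00-16:30.
Oliver ∩ Kavya ∩ Elena ∩ Ben ∩ Emeka ∩ Erik: 08:30-12:00, 15:00-16:30.

08:30-12:00, 15:00-16:30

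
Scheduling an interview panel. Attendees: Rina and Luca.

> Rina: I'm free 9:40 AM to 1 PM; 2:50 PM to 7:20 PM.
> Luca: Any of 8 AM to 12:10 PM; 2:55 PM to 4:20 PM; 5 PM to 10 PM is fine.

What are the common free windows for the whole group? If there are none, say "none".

Rina ∩ Luca: 09:40-12:10, 14:55-16:20, 17:00-19:20.
So the common availability across everyone is 09:40-12:10, 14:55-16:20, 17:00-19:20.

09:40-12:10, 14:55-16:20, 17:00-19:20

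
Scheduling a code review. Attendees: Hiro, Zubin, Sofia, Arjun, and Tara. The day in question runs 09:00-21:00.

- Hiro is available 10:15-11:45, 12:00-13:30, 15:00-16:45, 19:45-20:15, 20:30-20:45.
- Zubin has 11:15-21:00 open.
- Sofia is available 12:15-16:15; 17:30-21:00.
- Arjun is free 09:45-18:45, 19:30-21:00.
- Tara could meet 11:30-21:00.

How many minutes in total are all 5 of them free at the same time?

Hiro ∩ Zubin: 11:15-11:45, 12:00-13:30, 15:00-16:45, 19:45-20:15, 20:30-20:45.
Hiro ∩ Zubin ∩ Sofia: 12:15-13:30, 15:00-16:15, 19:45-20:15, 20:30-20:45.
Hiro ∩ Zubin ∩ Sofia ∩ Arjun: 12:15-13:30, 15:00-16:15, 19:45-20:15, 20:30-20:45.
Hiro ∩ Zubin ∩ Sofia ∩ Arjun ∩ Tara: 12:15-13:30, 15:00-16:15, 19:45-20:15, 20:30-20:45.
Summing the common windows: 75 + 75 + 30 + 15 = 195 minutes.

195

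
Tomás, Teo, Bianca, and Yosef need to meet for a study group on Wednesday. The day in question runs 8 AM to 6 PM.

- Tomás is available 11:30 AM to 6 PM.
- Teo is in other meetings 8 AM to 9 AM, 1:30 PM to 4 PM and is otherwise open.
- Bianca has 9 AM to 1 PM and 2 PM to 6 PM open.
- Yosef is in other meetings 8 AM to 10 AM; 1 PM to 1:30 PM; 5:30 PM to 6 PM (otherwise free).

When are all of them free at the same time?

11:30-13:00, 16:00-17:30

Tomás free: 11:30-18:00.
Teo free: 09:00-13:30, 16:00-18:00 (invert busy blocks within the working day).
Bianca free: 09:00-13:00, 14:00-18:00.
Yosef free: 10:00-13:00, 13:30-17:30 (invert busy blocks within the working day).
Tomás ∩ Teo: 11:30-13:30, 16:00-18:00.
Tomás ∩ Teo ∩ Bianca: 11:30-13:00, 16:00-18:00.
Tomás ∩ Teo ∩ Bianca ∩ Yosef: 11:30-13:00, 16:00-17:30.
So the common availability across everyone is 11:30-13:00, 16:00-17:30.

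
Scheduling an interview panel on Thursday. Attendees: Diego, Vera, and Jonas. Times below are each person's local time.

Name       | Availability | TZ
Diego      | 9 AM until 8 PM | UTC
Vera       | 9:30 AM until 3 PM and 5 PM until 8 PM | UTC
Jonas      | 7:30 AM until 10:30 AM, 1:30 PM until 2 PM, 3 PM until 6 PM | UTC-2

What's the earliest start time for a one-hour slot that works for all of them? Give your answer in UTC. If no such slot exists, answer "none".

Diego in UTC: 09:00-20:00.
Vera in UTC: 09:30-15:00, 17:00-20:00.
Jonas in UTC: 09:30-12:30, 15:30-16:00, 17:00-20:00 (add 2h to convert from UTC-2).
Diego ∩ Vera: 09:30-15:00, 17:00-20:00.
Diego ∩ Vera ∩ Jonas: 09:30-12:30, 17:00-20:00.
Those are the intersection windows.
The first common window of at least 60 minutes is 09:30-12:30, so the earliest start is 09:30.

09:30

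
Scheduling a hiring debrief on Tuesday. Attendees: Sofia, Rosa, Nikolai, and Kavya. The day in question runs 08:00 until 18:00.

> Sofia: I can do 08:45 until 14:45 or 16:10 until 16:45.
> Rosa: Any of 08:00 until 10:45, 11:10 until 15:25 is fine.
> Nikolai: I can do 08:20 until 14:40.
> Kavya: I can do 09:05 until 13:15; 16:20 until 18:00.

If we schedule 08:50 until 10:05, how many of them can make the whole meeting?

3

Sofia, Rosa, and Nikolai can make the full 08:50-10:05 slot — that's 3.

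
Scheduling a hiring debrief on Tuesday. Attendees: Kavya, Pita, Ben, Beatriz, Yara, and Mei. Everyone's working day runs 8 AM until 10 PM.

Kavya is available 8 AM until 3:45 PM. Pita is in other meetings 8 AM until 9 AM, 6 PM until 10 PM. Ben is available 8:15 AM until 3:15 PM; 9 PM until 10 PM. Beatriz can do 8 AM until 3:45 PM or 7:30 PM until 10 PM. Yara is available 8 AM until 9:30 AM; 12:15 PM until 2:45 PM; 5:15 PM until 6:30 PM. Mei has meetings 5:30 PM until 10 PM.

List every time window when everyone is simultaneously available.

Kavya free: 08:00-15:45.
Pita free: 09:00-18:00 (invert busy blocks within the working day).
Ben free: 08:15-15:15, 21:00-22:00.
Beatriz free: 08:00-15:45, 19:30-22:00.
Yara free: 08:00-09:30, 12:15-14:45, 17:15-18:30.
Mei free: 08:00-17:30 (invert busy blocks within the working day).
Kavya ∩ Pita: 09:00-15:45.
Kavya ∩ Pita ∩ Ben: 09:00-15:15.
Kavya ∩ Pita ∩ Ben ∩ Beatriz: 09:00-15:15.
Kavya ∩ Pita ∩ Ben ∩ Beatriz ∩ Yara: 09:00-09:30, 12:15-14:45.
Kavya ∩ Pita ∩ Ben ∩ Beatriz ∩ Yara ∩ Mei: 09:00-09:30, 12:15-14:45.
So the common availability across everyone is 09:00-09:30, 12:15-14:45.

09:00-09:30, 12:15-14:45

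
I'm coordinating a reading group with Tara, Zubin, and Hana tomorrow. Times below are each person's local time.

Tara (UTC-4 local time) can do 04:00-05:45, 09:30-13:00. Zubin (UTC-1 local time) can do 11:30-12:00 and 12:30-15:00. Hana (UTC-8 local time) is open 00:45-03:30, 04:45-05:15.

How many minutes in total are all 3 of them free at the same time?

Tara in UTC: 08:00-09:45, 13:30-17:00 (add 4h to convert from UTC-4).
Zubin in UTC: 12:30-13:00, 13:30-16:00 (add 1h to convert from UTC-1).
Hana in UTC: 08:45-11:30, 12:45-13:15 (add 8h to convert from UTC-8).
Tara ∩ Zubin: 13:30-16:00.
Tara ∩ Zubin ∩ Hana: ∅.
There is no time when everyone is free.
There is no common window, so the total is 0 minutes.

0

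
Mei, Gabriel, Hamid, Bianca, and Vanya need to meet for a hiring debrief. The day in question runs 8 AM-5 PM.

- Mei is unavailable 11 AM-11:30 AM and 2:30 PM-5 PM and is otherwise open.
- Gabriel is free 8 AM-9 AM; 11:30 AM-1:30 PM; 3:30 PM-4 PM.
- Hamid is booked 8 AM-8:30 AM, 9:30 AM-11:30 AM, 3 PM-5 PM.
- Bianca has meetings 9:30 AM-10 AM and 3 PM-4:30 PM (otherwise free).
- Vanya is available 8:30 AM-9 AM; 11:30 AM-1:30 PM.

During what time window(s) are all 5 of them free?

08:30-09:00, 11:30-13:30

Mei free: 08:00-11:00, 11:30-14:30 (invert busy blocks within the working day).
Gabriel free: 08:00-09:00, 11:30-13:30, 15:30-16:00.
Hamid free: 08:30-09:30, 11:30-15:00 (invert busy blocks within the working day).
Bianca free: 08:00-09:30, 10:00-15:00, 16:30-17:00 (invert busy blocks within the working day).
Vanya free: 08:30-09:00, 11:30-13:30.
Mei ∩ Gabriel: 08:00-09:00, 11:30-13:30.
Mei ∩ Gabriel ∩ Hamid: 08:30-09:00, 11:30-13:30.
Mei ∩ Gabriel ∩ Hamid ∩ Bianca: 08:30-09:00, 11:30-13:30.
Mei ∩ Gabriel ∩ Hamid ∩ Bianca ∩ Vanya: 08:30-09:00, 11:30-13:30.
So the common availability across everyone is 08:30-09:00, 11:30-13:30.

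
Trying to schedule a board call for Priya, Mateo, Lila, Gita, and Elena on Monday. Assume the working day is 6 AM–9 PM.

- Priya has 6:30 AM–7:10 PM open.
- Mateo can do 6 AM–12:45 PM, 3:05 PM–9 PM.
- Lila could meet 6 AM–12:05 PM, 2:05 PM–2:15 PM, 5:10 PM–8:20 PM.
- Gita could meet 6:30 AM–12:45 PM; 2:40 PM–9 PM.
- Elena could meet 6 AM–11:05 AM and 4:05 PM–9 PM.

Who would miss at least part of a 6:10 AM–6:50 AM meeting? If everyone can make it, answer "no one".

Gita, Priya

Priya: not fully free for 06:10-06:50. Mateo: free for 06:10-06:50. Lila: free for 06:10-06:50. Gita: not fully free for 06:10-06:50. Elena: free for 06:10-06:50.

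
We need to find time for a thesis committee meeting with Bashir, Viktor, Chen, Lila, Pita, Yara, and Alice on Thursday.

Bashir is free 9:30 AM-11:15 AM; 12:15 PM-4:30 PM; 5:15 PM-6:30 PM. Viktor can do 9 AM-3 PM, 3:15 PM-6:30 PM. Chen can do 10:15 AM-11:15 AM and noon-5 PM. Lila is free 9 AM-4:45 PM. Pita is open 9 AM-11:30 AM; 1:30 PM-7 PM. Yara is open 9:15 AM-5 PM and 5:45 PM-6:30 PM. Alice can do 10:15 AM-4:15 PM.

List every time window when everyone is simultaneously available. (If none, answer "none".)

10:15-11:15, 13:30-15:00, 15:15-16:15

Bashir ∩ Viktor: 09:30-11:15, 12:15-15:00, 15:15-16:30, 17:15-18:30.
Bashir ∩ Viktor ∩ Chen: 10:15-11:15, 12:15-15:00, 15:15-16:30.
Bashir ∩ Viktor ∩ Chen ∩ Lila: 10:15-11:15, 12:15-15:00, 15:15-16:30.
Bashir ∩ Viktor ∩ Chen ∩ Lila ∩ Pita: 10:15-11:15, 13:30-15:00, 15:15-16:30.
Bashir ∩ Viktor ∩ Chen ∩ Lila ∩ Pita ∩ Yara: 10:15-11:15, 13:30-15:00, 15:15-16:30.
Bashir ∩ Viktor ∩ Chen ∩ Lila ∩ Pita ∩ Yara ∩ Alice: 10:15-11:15, 13:30-15:00, 15:15-16:15.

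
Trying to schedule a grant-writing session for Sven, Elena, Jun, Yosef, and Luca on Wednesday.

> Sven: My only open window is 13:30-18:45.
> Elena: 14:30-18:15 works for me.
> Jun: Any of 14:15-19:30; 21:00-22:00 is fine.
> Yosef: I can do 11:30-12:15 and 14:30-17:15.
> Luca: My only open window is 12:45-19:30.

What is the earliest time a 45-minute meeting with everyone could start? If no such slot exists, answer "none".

14:30

Sven ∩ Elena: 14:30-18:15.
Sven ∩ Elena ∩ Jun: 14:30-18:15.
Sven ∩ Elena ∩ Jun ∩ Yosef: 14:30-17:15.
Sven ∩ Elena ∩ Jun ∩ Yosef ∩ Luca: 14:30-17:15.
So the common availability across everyone is 14:30-17:15.
The first common window of at least 45 minutes is 14:30-17:15, so the earliest start is 14:30.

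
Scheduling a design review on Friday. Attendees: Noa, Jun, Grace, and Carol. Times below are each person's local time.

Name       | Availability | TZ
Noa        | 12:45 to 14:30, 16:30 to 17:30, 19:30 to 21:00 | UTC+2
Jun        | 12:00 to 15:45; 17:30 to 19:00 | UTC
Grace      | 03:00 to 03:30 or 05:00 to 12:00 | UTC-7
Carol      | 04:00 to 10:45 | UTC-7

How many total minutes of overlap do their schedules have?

105

Noa in UTC: 10:45-12:30, 14:30-15:30, 17:30-19:00 (subtract 2h to convert from UTC+2).
Jun in UTC: 12:00-15:45, 17:30-19:00.
Grace in UTC: 10:00-10:30, 12:00-19:00 (add 7h to convert from UTC-7).
Carol in UTC: 11:00-17:45 (add 7h to convert from UTC-7).
Noa ∩ Jun: 12:00-12:30, 14:30-15:30, 17:30-19:00.
Noa ∩ Jun ∩ Grace: 12:00-12:30, 14:30-15:30, 17:30-19:00.
Noa ∩ Jun ∩ Grace ∩ Carol: 12:00-12:30, 14:30-15:30, 17:30-17:45.
Summing the common windows: 30 + 60 + 15 = 105 minutes.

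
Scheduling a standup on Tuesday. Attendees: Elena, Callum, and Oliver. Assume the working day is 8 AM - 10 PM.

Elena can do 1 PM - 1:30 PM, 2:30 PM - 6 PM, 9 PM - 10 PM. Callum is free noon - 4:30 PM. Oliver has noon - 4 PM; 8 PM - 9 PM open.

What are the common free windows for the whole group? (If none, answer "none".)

Elena ∩ Callum: 13:00-13:30, 14:30-16:30.
Elena ∩ Callum ∩ Oliver: 13:00-13:30, 14:30-16:00.

13:00-13:30, 14:30-16:00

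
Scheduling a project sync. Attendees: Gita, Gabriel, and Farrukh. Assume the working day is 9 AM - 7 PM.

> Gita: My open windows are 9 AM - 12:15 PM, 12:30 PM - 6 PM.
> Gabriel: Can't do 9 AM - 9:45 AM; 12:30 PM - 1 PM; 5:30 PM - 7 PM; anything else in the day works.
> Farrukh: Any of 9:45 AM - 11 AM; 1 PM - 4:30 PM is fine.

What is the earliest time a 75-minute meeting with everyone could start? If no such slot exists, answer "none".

09:45

Gita free: 09:00-12:15, 12:30-18:00.
Gabriel free: 09:45-12:30, 13:00-17:30 (invert busy blocks within the working day).
Farrukh free: 09:45-11:00, 13:00-16:30.
Gita ∩ Gabriel: 09:45-12:15, 13:00-17:30.
Gita ∩ Gabriel ∩ Farrukh: 09:45-11:00, 13:00-16:30.
The first common window of at least 75 minutes is 09:45-11:00, so the earliest start is 09:45.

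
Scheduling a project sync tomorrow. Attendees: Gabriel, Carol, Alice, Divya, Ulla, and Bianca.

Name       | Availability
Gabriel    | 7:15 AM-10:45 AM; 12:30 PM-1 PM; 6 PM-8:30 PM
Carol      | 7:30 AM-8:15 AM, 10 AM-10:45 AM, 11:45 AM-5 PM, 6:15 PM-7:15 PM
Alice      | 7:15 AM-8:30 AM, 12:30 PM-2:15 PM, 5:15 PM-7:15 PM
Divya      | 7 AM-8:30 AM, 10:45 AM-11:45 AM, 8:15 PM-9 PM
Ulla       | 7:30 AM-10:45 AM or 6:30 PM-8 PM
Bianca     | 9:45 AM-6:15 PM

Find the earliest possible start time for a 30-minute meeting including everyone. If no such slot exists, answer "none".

none

Gabriel ∩ Carol: 07:30-08:15, 10:00-10:45, 12:30-13:00, 18:15-19:15.
Gabriel ∩ Carol ∩ Alice: 07:30-08:15, 12:30-13:00, 18:15-19:15.
Gabriel ∩ Carol ∩ Alice ∩ Divya: 07:30-08:15.
Gabriel ∩ Carol ∩ Alice ∩ Divya ∩ Ulla: 07:30-08:15.
Gabriel ∩ Carol ∩ Alice ∩ Divya ∩ Ulla ∩ Bianca: ∅.
There is no time when everyone is free.
No common window is at least 30 minutes long.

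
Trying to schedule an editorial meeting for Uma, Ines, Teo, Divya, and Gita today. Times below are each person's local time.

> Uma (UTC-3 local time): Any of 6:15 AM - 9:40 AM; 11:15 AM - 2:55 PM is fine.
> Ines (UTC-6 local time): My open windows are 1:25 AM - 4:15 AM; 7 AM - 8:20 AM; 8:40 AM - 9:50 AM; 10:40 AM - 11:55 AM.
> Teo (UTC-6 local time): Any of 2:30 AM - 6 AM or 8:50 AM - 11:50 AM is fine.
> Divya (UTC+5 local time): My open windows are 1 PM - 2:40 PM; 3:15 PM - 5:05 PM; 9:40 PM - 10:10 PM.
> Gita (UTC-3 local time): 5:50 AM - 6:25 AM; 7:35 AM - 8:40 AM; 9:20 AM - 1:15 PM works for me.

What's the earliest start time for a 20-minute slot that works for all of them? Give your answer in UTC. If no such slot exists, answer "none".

Uma in UTC: 09:15-12:40, 14:15-17:55 (add 3h to convert from UTC-3).
Ines in UTC: 07:25-10:15, 13:00-14:20, 14:40-15:50, 16:40-17:55 (add 6h to convert from UTC-6).
Teo in UTC: 08:30-12:00, 14:50-17:50 (add 6h to convert from UTC-6).
Divya in UTC: 08:00-09:40, 10:15-12:05, 16:40-17:10 (subtract 5h to convert from UTC+5).
Gita in UTC: 08:50-09:25, 10:35-11:40, 12:20-16:15 (add 3h to convert from UTC-3).
Uma ∩ Ines: 09:15-10:15, 14:15-14:20, 14:40-15:50, 16:40-17:55.
Uma ∩ Ines ∩ Teo: 09:15-10:15, 14:50-15:50, 16:40-17:50.
Uma ∩ Ines ∩ Teo ∩ Divya: 09:15-09:40, 16:40-17:10.
Uma ∩ Ines ∩ Teo ∩ Divya ∩ Gita: 09:15-09:25.
So the common availability across everyone is 09:15-09:25.
No common window is at least 20 minutes long.

none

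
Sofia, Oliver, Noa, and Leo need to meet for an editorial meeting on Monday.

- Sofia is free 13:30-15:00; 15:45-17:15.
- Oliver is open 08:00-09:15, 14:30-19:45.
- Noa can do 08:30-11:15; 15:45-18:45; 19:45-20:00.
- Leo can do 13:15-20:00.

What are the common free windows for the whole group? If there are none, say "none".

15:45-17:15

Sofia ∩ Oliver: 14:30-15:00, 15:45-17:15.
Sofia ∩ Oliver ∩ Noa: 15:45-17:15.
Sofia ∩ Oliver ∩ Noa ∩ Leo: 15:45-17:15.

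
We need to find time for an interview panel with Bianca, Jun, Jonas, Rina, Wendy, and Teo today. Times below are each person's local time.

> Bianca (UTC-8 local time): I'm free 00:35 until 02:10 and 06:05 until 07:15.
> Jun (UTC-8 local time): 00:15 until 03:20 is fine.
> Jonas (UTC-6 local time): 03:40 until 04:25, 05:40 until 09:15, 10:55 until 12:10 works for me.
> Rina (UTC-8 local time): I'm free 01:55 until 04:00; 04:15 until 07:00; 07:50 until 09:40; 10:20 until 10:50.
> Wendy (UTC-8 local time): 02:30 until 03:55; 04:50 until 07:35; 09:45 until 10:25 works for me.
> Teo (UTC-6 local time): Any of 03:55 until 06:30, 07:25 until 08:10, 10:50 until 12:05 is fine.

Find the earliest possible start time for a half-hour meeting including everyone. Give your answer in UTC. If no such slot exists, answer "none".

none

Bianca in UTC: 08:35-10:10, 14:05-15:15 (add 8h to convert from UTC-8).
Jun in UTC: 08:15-11:20 (add 8h to convert from UTC-8).
Jonas in UTC: 09:40-10:25, 11:40-15:15, 16:55-18:10 (add 6h to convert from UTC-6).
Rina in UTC: 09:55-12:00, 12:15-15:00, 15:50-17:40, 18:20-18:50 (add 8h to convert from UTC-8).
Wendy in UTC: 10:30-11:55, 12:50-15:35, 17:45-18:25 (add 8h to convert from UTC-8).
Teo in UTC: 09:55-12:30, 13:25-14:10, 16:50-18:05 (add 6h to convert from UTC-6).
Bianca ∩ Jun: 08:35-10:10.
Bianca ∩ Jun ∩ Jonas: 09:40-10:10.
Bianca ∩ Jun ∩ Jonas ∩ Rina: 09:55-10:10.
Bianca ∩ Jun ∩ Jonas ∩ Rina ∩ Wendy: ∅.
Bianca ∩ Jun ∩ Jonas ∩ Rina ∩ Wendy ∩ Teo: ∅.
There is no time when everyone is free.
No common window is at least 30 minutes long.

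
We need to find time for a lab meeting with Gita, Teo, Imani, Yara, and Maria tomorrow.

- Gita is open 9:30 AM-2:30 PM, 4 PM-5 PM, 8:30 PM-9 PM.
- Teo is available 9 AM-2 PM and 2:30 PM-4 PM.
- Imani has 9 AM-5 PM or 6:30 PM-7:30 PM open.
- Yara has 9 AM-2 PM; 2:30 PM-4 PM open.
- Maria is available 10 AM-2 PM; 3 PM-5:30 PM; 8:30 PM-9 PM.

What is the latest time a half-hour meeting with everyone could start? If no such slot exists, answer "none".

Gita ∩ Teo: 09:30-14:00.
Gita ∩ Teo ∩ Imani: 09:30-14:00.
Gita ∩ Teo ∩ Imani ∩ Yara: 09:30-14:00.
Gita ∩ Teo ∩ Imani ∩ Yara ∩ Maria: 10:00-14:00.
So the common availability across everyone is 10:00-14:00.
The last common window of at least 30 minutes is 10:00-14:00; a 30-minute meeting can start as late as 13:30 and still end by 14:00.

13:30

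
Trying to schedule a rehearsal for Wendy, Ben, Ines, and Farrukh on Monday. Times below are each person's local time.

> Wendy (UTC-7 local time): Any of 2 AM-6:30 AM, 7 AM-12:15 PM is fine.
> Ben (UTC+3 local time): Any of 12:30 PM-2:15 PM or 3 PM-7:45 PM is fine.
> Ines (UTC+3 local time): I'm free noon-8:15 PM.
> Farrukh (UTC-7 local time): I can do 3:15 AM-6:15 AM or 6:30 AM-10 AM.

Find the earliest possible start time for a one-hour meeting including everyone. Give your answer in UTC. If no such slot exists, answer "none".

Wendy in UTC: 09:00-13:30, 14:00-19:15 (add 7h to convert from UTC-7).
Ben in UTC: 09:30-11:15, 12:00-16:45 (subtract 3h to convert from UTC+3).
Ines in UTC: 09:00-17:15 (subtract 3h to convert from UTC+3).
Farrukh in UTC: 10:15-13:15, 13:30-17:00 (add 7h to convert from UTC-7).
Wendy ∩ Ben: 09:30-11:15, 12:00-13:30, 14:00-16:45.
Wendy ∩ Ben ∩ Ines: 09:30-11:15, 12:00-13:30, 14:00-16:45.
Wendy ∩ Ben ∩ Ines ∩ Farrukh: 10:15-11:15, 12:00-13:15, 14:00-16:45.
The first common window of at least 60 minutes is 10:15-11:15, so the earliest start is 10:15.

10:15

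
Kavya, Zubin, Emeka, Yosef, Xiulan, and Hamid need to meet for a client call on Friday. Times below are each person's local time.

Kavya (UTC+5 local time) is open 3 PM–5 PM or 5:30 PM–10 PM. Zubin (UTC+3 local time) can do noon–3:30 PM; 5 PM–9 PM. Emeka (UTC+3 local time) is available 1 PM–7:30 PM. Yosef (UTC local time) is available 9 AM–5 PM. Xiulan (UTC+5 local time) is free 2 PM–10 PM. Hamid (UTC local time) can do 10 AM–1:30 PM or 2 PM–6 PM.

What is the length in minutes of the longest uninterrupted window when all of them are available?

150

Kavya in UTC: 10:00-12:00, 12:30-17:00 (subtract 5h to convert from UTC+5).
Zubin in UTC: 09:00-12:30, 14:00-18:00 (subtract 3h to convert from UTC+3).
Emeka in UTC: 10:00-16:30 (subtract 3h to convert from UTC+3).
Yosef in UTC: 09:00-17:00.
Xiulan in UTC: 09:00-17:00 (subtract 5h to convert from UTC+5).
Hamid in UTC: 10:00-13:30, 14:00-18:00.
Kavya ∩ Zubin: 10:00-12:00, 14:00-17:00.
Kavya ∩ Zubin ∩ Emeka: 10:00-12:00, 14:00-16:30.
Kavya ∩ Zubin ∩ Emeka ∩ Yosef: 10:00-12:00, 14:00-16:30.
Kavya ∩ Zubin ∩ Emeka ∩ Yosef ∩ Xiulan: 10:00-12:00, 14:00-16:30.
Kavya ∩ Zubin ∩ Emeka ∩ Yosef ∩ Xiulan ∩ Hamid: 10:00-12:00, 14:00-16:30.
Those are the intersection windows.
The longest is 14:00-16:30 at 150 minutes.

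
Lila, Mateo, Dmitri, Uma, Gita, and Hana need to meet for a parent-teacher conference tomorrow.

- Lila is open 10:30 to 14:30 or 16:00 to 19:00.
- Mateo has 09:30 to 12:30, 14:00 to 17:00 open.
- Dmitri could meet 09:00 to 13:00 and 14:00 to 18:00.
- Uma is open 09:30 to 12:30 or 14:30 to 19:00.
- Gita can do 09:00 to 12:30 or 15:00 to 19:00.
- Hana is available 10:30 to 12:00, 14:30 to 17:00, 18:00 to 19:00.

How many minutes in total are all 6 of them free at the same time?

Lila ∩ Mateo: 10:30-12:30, 14:00-14:30, 16:00-17:00.
Lila ∩ Mateo ∩ Dmitri: 10:30-12:30, 14:00-14:30, 16:00-17:00.
Lila ∩ Mateo ∩ Dmitri ∩ Uma: 10:30-12:30, 16:00-17:00.
Lila ∩ Mateo ∩ Dmitri ∩ Uma ∩ Gita: 10:30-12:30, 16:00-17:00.
Lila ∩ Mateo ∩ Dmitri ∩ Uma ∩ Gita ∩ Hana: 10:30-12:00, 16:00-17:00.
So the common availability across everyone is 10:30-12:00, 16:00-17:00.
Summing the common windows: 90 + 60 = 150 minutes.

150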